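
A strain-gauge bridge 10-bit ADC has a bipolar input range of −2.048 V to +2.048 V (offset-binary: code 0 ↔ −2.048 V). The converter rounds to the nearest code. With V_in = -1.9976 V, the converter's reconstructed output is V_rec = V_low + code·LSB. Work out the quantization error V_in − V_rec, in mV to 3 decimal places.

-1.600 mV

LSB = 4.096/2^10 = 4.000 mV.
(V_in − V_low)/LSB = (-1.9976 − (−2.048))/0.004 = 12.6000 → code 13 (round).
V_rec = (−2.048) + 13·0.004 = -1.996 V.
Difference: -0.0016 V → -1.600 mV.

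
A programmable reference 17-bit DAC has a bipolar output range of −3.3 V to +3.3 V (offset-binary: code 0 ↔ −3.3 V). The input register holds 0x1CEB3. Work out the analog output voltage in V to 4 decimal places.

LSB = 6.6 V / 2^17 = 50.35 µV.
Code 0x1CEB3 = 118451 decimal.
V_out = (−3.3) + 118451 × 5.0354e-05 V = 2.66448 V.

2.6645 V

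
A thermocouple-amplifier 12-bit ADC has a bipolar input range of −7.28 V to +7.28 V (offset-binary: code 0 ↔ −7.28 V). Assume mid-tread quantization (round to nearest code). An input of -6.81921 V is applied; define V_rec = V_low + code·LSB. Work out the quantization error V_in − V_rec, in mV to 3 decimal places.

-1.319 mV

Step size: 14.56 V ÷ 2^12 = 3.555 mV.
Scaled input = 129.6288 LSBs, so code = 130.
V_rec = (−7.28) + 130·0.00355469 = -6.8178906 V.
Error = -6.81921 − (−6.8178906) = -0.00131938 V = -1.319 mV.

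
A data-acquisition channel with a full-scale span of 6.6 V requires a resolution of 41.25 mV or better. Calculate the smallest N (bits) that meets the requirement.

8 bits

Number of steps required ≥ 6.6 V / 41.25 mV = 160.00.
Need 2^N ≥ 160.00; 2^7 = 128, 2^8 = 256.
Minimum N = 8.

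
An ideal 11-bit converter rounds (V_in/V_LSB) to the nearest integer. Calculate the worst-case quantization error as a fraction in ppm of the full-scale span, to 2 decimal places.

Rounding → worst-case error = ½ LSB = V_FS/2^12, so 1e+06/4096 = 244.141 ppm of full scale.

244.14 ppm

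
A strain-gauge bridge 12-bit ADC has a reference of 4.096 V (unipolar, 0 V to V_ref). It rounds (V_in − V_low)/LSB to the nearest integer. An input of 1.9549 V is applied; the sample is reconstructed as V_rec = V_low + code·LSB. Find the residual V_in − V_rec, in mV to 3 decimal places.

One LSB is 4.096 V / 4096 = 1.000 mV.
(1.9549 − 0)/0.001 = 1954.9000; round gives code 1955.
V_rec = 0 + 1955·0.001 = 1.955 V.
V_in − V_rec = -0.0001 V = -0.100 mV.

-0.100 mV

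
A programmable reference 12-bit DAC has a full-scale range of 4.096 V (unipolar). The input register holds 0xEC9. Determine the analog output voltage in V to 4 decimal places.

LSB = 4.096 V / 2^12 = 1.000 mV.
Code 0xEC9 = 3785 decimal.
V_out = 0 + 3785 × 0.001 V = 3.785 V.

3.7850 V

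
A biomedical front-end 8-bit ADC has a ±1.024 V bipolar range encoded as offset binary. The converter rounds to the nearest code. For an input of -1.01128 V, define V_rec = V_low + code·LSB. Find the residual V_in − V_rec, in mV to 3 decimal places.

Step size: 2.048 V ÷ 2^8 = 8.000 mV.
(-1.01128 − (−1.024))/0.008 = 1.5900; round gives code 2.
V_rec = (−1.024) + 2·0.008 = -1.008 V.
V_in − V_rec = -0.00328 V = -3.280 mV.

-3.280 mV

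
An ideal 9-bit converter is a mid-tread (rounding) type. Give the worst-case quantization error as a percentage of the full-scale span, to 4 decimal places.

0.0977 %

Rounding → worst-case error = ½ LSB = V_FS/2^10, so 100/1024 = 0.0976562 % of full scale.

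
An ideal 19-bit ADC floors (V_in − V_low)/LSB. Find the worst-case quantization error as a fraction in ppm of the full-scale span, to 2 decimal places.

Truncating → worst-case error = 1 LSB = V_FS/2^19, so 1e+06/524288 = 1.90735 ppm of full scale.

1.91 ppm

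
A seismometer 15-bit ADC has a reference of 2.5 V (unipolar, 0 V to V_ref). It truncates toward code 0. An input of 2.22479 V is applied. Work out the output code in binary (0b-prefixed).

LSB = 2.5 V / 32768 = 76.29 µV.
(V_in − V_low)/LSB = (2.22479 − 0) / 7.62939e-05 = 29160.767.
So the output code is 29160.
In binary (0b-prefixed): 0b111000111101000.

code 0b111000111101000 (decimal 29160)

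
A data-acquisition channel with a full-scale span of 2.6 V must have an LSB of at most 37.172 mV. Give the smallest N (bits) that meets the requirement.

7 bits

Number of steps required ≥ 2.6 V / 37.172 mV = 69.95.
Need 2^N ≥ 69.95; 2^6 = 64, 2^7 = 128.
Minimum N = 7.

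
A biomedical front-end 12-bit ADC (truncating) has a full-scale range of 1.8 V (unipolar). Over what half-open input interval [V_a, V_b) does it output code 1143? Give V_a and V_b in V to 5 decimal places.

LSB = 1.8/2^12 = 439.45 µV.
V_a = V_low + 1143·LSB = 0.502295 V; V_b = V_low + 1144·LSB = 0.502734 V.

[0.50229 V, 0.50273 V)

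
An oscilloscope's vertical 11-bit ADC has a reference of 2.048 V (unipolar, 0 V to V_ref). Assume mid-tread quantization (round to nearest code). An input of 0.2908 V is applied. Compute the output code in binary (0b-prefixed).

LSB = 2.048 V / 2048 = 1.000 mV.
(0.2908 − 0) / 0.001 = 290.800 LSBs.
Round → code 291.
In binary (0b-prefixed): 0b100100011.

code 0b100100011 (decimal 291)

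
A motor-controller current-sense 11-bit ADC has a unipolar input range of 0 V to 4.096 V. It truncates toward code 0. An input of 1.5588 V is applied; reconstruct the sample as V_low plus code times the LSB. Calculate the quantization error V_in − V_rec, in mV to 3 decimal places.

0.800 mV

Step size: 4.096 V ÷ 2^11 = 2.000 mV.
(V_in − V_low)/LSB = (1.5588 − 0)/0.002 = 779.4000 → code 779 (floor).
Reconstructed: 1.558 V.
Error = 1.5588 − 1.558 = 0.0008 V = 0.800 mV.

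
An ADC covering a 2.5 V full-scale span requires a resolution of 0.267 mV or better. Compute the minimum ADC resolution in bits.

14 bits

Number of steps required ≥ 2.5 V / 0.267 mV = 9363.30.
Need 2^N ≥ 9363.30; 2^13 = 8192, 2^14 = 16384.
Minimum N = 14.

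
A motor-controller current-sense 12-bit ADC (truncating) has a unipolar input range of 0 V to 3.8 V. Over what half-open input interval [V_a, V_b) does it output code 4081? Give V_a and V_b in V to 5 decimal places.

[3.78608 V, 3.78701 V)

LSB = 3.8/2^12 = 0.928 mV.
V_a = V_low + 4081·LSB = 3.78608 V; V_b = V_low + 4082·LSB = 3.78701 V.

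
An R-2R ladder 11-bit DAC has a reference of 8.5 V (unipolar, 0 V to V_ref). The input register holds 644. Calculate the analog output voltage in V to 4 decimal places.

LSB = 8.5 V / 2^11 = 4.150 mV.
V_out = 0 + 644 × 0.00415039 V = 2.67285 V.

2.6729 V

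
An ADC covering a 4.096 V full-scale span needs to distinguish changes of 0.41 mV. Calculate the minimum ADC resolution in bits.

Number of steps required ≥ 4.096 V / 0.41 mV = 9990.24.
Need 2^N ≥ 9990.24; 2^13 = 8192, 2^14 = 16384.
Minimum N = 14.

14 bits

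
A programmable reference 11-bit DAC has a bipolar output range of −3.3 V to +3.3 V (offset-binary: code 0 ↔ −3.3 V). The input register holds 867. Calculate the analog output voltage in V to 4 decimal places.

LSB = 6.6 V / 2^11 = 3.223 mV.
V_out = (−3.3) + 867 × 0.00322266 V = -0.505957 V.

-0.5060 V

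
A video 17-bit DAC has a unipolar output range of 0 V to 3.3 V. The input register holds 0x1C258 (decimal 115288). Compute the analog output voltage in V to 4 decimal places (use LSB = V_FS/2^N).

2.9026 V

LSB = 3.3 V / 2^17 = 25.18 µV.
Code 0x1C258 = 115288 decimal.
V_out = 0 + 115288 × 2.5177e-05 V = 2.90261 V.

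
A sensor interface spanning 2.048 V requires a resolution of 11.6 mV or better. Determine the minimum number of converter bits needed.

8 bits

Number of steps required ≥ 2.048 V / 11.6 mV = 176.55.
Need 2^N ≥ 176.55; 2^7 = 128, 2^8 = 256.
Minimum N = 8.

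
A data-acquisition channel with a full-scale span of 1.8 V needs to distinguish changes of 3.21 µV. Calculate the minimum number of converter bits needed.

20 bits

Number of steps required ≥ 1.8 V / 3.21 µV = 560747.66.
Need 2^N ≥ 560747.66; 2^19 = 524288, 2^20 = 1048576.
Minimum N = 20.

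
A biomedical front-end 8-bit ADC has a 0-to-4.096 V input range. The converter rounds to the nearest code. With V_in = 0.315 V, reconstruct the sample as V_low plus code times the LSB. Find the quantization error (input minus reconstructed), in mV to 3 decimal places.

-5.000 mV

One LSB is 4.096 V / 256 = 16.000 mV.
(0.315 − 0)/0.016 = 19.6875; round gives code 20.
V_rec = 0 + 20·0.016 = 0.32 V.
Difference: -0.005 V → -5.000 mV.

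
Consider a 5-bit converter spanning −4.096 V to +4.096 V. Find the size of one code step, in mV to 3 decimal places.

256.000 mV

Full-scale span = 8.192 V.
LSB = 8.192 / 2^5 = 8.192 / 32 = 0.256 V = 256.000 mV.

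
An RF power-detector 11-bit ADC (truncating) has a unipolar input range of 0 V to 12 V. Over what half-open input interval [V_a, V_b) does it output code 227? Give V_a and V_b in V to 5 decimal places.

[1.33008 V, 1.33594 V)

LSB = 12/2^11 = 5.859 mV.
V_a = V_low + 227·LSB = 1.33008 V; V_b = V_low + 228·LSB = 1.33594 V.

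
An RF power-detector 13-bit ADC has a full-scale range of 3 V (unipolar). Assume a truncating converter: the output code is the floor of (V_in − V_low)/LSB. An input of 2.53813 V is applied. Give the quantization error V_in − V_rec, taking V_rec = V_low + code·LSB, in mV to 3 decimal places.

0.288 mV

Step size: 3 V ÷ 2^13 = 366.21 µV.
Scaled input = 6930.7870 LSBs, so code = 6930.
Code 6930 maps back to 0 + 6930×0.000366211 V = 2.5378418 V.
V_in − V_rec = 0.000288203 V = 0.288 mV.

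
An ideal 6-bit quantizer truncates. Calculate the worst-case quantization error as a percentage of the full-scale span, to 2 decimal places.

1.56 %

Truncating → worst-case error = 1 LSB = V_FS/2^6, so 100/64 = 1.5625 % of full scale.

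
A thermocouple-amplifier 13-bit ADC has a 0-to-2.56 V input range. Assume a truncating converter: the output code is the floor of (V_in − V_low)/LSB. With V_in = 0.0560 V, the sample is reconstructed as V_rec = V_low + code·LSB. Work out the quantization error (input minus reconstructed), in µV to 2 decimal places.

Step size: 2.56 V ÷ 2^13 = 312.50 µV.
(V_in − V_low)/LSB = (0.0560 − 0)/0.0003125 = 179.2000 → code 179 (floor).
Reconstructed: 0.0559375 V.
V_in − V_rec = 6.25e-05 V = 62.50 µV.

62.50 µV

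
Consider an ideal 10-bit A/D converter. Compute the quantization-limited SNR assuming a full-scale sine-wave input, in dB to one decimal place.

62.0 dB

SNR ≈ 6.02·N + 1.76 dB = 6.02·10 + 1.76 = 61.96 dB.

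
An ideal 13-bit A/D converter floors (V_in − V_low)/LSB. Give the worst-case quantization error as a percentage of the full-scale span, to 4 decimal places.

Truncating → worst-case error = 1 LSB = V_FS/2^13, so 100/8192 = 0.012207 % of full scale.

0.0122 %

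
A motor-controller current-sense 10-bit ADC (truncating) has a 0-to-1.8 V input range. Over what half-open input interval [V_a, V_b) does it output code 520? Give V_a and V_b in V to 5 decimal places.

LSB = 1.8/2^10 = 1.758 mV.
V_a = V_low + 520·LSB = 0.914062 V; V_b = V_low + 521·LSB = 0.91582 V.

[0.91406 V, 0.91582 V)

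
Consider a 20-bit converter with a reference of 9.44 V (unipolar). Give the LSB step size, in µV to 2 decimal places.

9.00 µV

Full-scale span = 9.44 V.
LSB = 9.44 / 2^20 = 9.44 / 1048576 = 9.00269e-06 V = 9.00 µV.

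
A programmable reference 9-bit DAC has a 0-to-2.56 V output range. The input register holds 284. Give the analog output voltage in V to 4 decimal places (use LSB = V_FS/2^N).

LSB = 2.56 V / 2^9 = 5.000 mV.
V_out = 0 + 284 × 0.005 V = 1.42 V.

1.4200 V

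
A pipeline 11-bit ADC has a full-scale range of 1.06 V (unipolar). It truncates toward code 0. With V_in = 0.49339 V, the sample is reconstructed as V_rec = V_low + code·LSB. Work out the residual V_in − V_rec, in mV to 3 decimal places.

Step size: 1.06 V ÷ 2^11 = 0.518 mV.
(V_in − V_low)/LSB = (0.49339 − 0)/0.000517578 = 953.2667 → code 953 (floor).
Reconstructed: 0.49325195 V.
Difference: 0.000138047 V → 0.138 mV.

0.138 mV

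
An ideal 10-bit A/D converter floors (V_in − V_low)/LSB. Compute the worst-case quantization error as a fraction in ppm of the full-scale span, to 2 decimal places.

Truncating → worst-case error = 1 LSB = V_FS/2^10, so 1e+06/1024 = 976.562 ppm of full scale.

976.56 ppm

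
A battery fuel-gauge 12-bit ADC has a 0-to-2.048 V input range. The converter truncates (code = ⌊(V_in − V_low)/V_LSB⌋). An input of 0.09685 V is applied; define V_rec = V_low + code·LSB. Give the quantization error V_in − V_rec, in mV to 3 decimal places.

LSB = 2.048/2^12 = 0.500 mV.
Scaled input = 193.7000 LSBs, so code = 193.
Reconstructed: 0.0965 V.
Difference: 0.00035 V → 0.350 mV.

0.350 mV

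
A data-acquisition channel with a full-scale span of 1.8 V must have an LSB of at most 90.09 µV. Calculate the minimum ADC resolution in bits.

Number of steps required ≥ 1.8 V / 90.09 µV = 19980.02.
Need 2^N ≥ 19980.02; 2^14 = 16384, 2^15 = 32768.
Minimum N = 15.

15 bits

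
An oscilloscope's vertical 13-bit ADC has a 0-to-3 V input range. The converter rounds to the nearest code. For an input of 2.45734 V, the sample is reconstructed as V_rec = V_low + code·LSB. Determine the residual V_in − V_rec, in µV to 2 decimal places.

64.61 µV

Step size: 3 V ÷ 2^13 = 366.21 µV.
(V_in − V_low)/LSB = (2.45734 − 0)/0.000366211 = 6710.1764 → code 6710 (round).
Reconstructed: 2.4572754 V.
Error = 2.45734 − 2.4572754 = 6.46094e-05 V = 64.61 µV.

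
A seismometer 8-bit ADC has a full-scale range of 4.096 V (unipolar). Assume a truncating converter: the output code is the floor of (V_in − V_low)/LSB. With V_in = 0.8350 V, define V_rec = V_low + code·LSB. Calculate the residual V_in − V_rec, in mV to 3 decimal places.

3.000 mV

Step size: 4.096 V ÷ 2^8 = 16.000 mV.
(V_in − V_low)/LSB = (0.8350 − 0)/0.016 = 52.1875 → code 52 (floor).
V_rec = 0 + 52·0.016 = 0.832 V.
V_in − V_rec = 0.003 V = 3.000 mV.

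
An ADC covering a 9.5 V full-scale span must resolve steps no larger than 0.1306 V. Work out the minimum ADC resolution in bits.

Number of steps required ≥ 9.5 V / 0.1306 V = 72.74.
Need 2^N ≥ 72.74; 2^6 = 64, 2^7 = 128.
Minimum N = 7.

7 bits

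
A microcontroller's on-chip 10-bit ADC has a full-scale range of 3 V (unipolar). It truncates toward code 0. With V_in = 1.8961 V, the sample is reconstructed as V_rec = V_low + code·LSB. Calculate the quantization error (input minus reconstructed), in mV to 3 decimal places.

0.592 mV

One LSB is 3 V / 1024 = 2.930 mV.
(1.8961 − 0)/0.00292969 = 647.2021; ⌊·⌋ gives code 647.
Reconstructed: 1.8955078 V.
Difference: 0.000592188 V → 0.592 mV.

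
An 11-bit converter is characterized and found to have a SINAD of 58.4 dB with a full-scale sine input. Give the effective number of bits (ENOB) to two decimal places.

9.41 bits

ENOB = (SINAD − 1.76) / 6.02 = (58.4 − 1.76)/6.02 = 9.409.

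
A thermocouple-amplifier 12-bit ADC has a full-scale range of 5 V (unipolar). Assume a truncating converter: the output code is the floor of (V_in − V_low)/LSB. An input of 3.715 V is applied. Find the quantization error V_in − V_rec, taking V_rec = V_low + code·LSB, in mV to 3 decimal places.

One LSB is 5 V / 4096 = 1.221 mV.
(3.715 − 0)/0.0012207 = 3043.3280; ⌊·⌋ gives code 3043.
Reconstructed: 3.7145996 V.
Error = 3.715 − 3.7145996 = 0.000400391 V = 0.400 mV.

0.400 mV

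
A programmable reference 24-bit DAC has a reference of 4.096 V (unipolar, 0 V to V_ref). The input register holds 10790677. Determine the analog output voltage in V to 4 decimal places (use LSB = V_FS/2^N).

2.6344 V

LSB = 4.096 V / 2^24 = 0.24 µV.
V_out = 0 + 10790677 × 2.44141e-07 V = 2.63444 V.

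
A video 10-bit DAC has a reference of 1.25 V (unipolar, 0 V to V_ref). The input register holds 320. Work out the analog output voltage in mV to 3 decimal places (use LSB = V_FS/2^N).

LSB = 1.25 V / 2^10 = 1.221 mV.
V_out = 0 + 320 × 0.0012207 V = 0.390625 V.
= 390.625 mV.

390.625 mV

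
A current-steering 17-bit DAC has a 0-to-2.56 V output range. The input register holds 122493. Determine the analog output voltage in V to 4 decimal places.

2.3924 V

LSB = 2.56 V / 2^17 = 19.53 µV.
V_out = 0 + 122493 × 1.95313e-05 V = 2.39244 V.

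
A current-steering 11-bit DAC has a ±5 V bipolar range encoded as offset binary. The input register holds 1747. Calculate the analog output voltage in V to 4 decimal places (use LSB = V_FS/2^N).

3.5303 V

LSB = 10 V / 2^11 = 4.883 mV.
V_out = (−5) + 1747 × 0.00488281 V = 3.53027 V.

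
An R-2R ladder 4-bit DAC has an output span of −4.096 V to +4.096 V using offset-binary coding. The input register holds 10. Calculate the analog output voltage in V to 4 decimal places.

1.0240 V

LSB = 8.192 V / 2^4 = 0.5120 V.
V_out = (−4.096) + 10 × 0.512 V = 1.024 V.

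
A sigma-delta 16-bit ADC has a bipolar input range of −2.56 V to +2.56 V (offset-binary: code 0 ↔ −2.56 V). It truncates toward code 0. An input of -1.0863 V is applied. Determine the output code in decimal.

LSB = 5.12 V / 65536 = 78.12 µV.
(-1.0863 − (−2.56)) / 7.8125e-05 = 18863.360 LSBs.
⌊·⌋(18863.360) = 18863.

code 18863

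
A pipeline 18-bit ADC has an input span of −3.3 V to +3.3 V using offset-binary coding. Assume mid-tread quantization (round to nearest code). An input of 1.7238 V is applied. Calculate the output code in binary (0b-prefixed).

Full-scale span = 6.6 V; LSB = 6.6/2^18 = 25.18 µV.
(1.7238 − (−3.3)) / 2.5177e-05 = 199539.247 LSBs.
round(199539.247) = 199539.
In binary (0b-prefixed): 0b110000101101110011.

code 0b110000101101110011 (decimal 199539)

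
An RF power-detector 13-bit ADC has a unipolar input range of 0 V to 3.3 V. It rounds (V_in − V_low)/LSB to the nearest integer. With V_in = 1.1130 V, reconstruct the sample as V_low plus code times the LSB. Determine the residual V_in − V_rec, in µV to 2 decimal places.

One LSB is 3.3 V / 8192 = 402.83 µV.
(1.1130 − 0)/0.000402832 = 2762.9382; round gives code 2763.
Code 2763 maps back to 0 + 2763×0.000402832 V = 1.1130249 V.
V_in − V_rec = -2.49023e-05 V = -24.90 µV.

-24.90 µV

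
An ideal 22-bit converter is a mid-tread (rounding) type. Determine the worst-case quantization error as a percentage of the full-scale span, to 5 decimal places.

Rounding → worst-case error = ½ LSB = V_FS/2^23, so 100/8388608 = 1.19209e-05 % of full scale.

0.00001 %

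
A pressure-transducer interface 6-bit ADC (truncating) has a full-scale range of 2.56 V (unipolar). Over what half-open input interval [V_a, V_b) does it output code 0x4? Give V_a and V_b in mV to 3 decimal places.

[160.000 mV, 200.000 mV)

LSB = 2.56/2^6 = 40.000 mV.
Code 0x4 = 4 decimal.
V_a = V_low + 4·LSB = 0.16 V; V_b = V_low + 5·LSB = 0.2 V.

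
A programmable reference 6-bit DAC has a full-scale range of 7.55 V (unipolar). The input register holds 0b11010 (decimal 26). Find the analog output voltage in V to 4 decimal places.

3.0672 V

LSB = 7.55 V / 2^6 = 117.969 mV.
Code 0b11010 = 26 decimal.
V_out = 0 + 26 × 0.117969 V = 3.06719 V.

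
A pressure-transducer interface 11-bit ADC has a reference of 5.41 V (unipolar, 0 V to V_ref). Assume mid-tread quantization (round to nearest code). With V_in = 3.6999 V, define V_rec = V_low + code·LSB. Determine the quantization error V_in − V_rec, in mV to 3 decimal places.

One LSB is 5.41 V / 2048 = 2.642 mV.
(V_in − V_low)/LSB = (3.6999 − 0)/0.0026416 = 1400.6276 → code 1401 (round).
V_rec = 0 + 1401·0.0026416 = 3.7008838 V.
Difference: -0.000983789 V → -0.984 mV.

-0.984 mV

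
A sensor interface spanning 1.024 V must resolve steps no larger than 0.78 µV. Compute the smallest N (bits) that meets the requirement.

Number of steps required ≥ 1.024 V / 0.78 µV = 1312820.51.
Need 2^N ≥ 1312820.51; 2^20 = 1048576, 2^21 = 2097152.
Minimum N = 21.

21 bits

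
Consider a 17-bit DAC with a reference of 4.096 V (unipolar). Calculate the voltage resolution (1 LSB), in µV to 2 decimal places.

31.25 µV

Full-scale span = 4.096 V.
LSB = 4.096 / 2^17 = 4.096 / 131072 = 3.125e-05 V = 31.25 µV.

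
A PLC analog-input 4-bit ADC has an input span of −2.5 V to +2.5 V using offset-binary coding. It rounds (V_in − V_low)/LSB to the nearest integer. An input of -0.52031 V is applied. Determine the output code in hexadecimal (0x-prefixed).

code 0x6 (decimal 6)

Full-scale span = 5 V; LSB = 5/2^4 = 312.500 mV.
(-0.52031 − (−2.5)) / 0.3125 = 6.335 LSBs.
Round → code 6.
In hexadecimal (0x-prefixed): 0x6.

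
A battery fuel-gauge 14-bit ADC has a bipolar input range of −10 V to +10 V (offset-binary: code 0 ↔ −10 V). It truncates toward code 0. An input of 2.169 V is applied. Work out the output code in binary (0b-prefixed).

code 0b10011011110000 (decimal 9968)

Full-scale span = 20 V; LSB = 20/2^14 = 1.221 mV.
(V_in − V_low)/LSB = (2.169 − (−10)) / 0.0012207 = 9968.845.
⌊·⌋(9968.845) = 9968.
In binary (0b-prefixed): 0b10011011110000.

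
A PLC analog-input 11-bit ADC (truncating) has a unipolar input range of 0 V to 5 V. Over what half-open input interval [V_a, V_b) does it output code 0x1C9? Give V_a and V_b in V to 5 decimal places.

LSB = 5/2^11 = 2.441 mV.
Code 0x1C9 = 457 decimal.
V_a = V_low + 457·LSB = 1.11572 V; V_b = V_low + 458·LSB = 1.11816 V.

[1.11572 V, 1.11816 V)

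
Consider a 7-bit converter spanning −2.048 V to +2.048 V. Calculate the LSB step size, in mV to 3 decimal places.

32.000 mV

Full-scale span = 4.096 V.
LSB = 4.096 / 2^7 = 4.096 / 128 = 0.032 V = 32.000 mV.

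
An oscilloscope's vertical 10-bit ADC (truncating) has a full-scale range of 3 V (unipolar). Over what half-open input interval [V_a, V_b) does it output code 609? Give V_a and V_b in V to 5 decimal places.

[1.78418 V, 1.78711 V)

LSB = 3/2^10 = 2.930 mV.
V_a = V_low + 609·LSB = 1.78418 V; V_b = V_low + 610·LSB = 1.78711 V.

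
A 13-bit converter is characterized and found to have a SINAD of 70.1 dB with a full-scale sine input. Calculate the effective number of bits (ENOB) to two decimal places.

11.35 bits

ENOB = (SINAD − 1.76) / 6.02 = (70.1 − 1.76)/6.02 = 11.352.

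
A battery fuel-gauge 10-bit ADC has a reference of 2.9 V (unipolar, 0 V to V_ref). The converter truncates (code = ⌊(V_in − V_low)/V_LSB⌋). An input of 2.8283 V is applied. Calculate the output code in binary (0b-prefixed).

With 1024 levels over 2.9 V, one step is 2.832 mV.
(V_in − V_low)/LSB = (2.8283 − 0) / 0.00283203 = 998.682.
Floor → code 998.
In binary (0b-prefixed): 0b1111100110.

code 0b1111100110 (decimal 998)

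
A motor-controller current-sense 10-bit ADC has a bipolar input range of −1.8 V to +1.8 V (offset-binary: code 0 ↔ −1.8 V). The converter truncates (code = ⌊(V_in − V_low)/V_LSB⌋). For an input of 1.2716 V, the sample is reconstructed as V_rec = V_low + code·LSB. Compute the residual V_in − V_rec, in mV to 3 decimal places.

2.459 mV

One LSB is 3.6 V / 1024 = 3.516 mV.
Scaled input = 873.6996 LSBs, so code = 873.
Code 873 maps back to (−1.8) + 873×0.00351563 V = 1.2691406 V.
V_in − V_rec = 0.00245938 V = 2.459 mV.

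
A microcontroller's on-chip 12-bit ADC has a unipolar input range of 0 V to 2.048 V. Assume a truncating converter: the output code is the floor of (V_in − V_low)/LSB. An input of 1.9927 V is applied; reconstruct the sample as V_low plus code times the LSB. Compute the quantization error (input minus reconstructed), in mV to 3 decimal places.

0.200 mV

Step size: 2.048 V ÷ 2^12 = 0.500 mV.
Scaled input = 3985.4000 LSBs, so code = 3985.
V_rec = 0 + 3985·0.0005 = 1.9925 V.
Difference: 0.0002 V → 0.200 mV.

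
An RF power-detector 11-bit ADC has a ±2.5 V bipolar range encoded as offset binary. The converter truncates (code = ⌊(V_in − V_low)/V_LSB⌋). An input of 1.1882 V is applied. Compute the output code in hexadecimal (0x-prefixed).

LSB = 5 V / 2048 = 2.441 mV.
(1.1882 − (−2.5)) / 0.00244141 = 1510.687 LSBs.
⌊·⌋(1510.687) = 1510.
In hexadecimal (0x-prefixed): 0x5E6.

code 0x5E6 (decimal 1510)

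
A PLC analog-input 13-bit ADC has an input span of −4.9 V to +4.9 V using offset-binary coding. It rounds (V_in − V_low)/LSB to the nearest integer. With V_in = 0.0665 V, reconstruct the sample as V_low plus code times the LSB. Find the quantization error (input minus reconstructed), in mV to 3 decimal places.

-0.492 mV

LSB = 9.8/2^13 = 1.196 mV.
(V_in − V_low)/LSB = (0.0665 − (−4.9))/0.00119629 = 4151.5886 → code 4152 (round).
V_rec = (−4.9) + 4152·0.00119629 = 0.066992187 V.
Difference: -0.000492188 V → -0.492 mV.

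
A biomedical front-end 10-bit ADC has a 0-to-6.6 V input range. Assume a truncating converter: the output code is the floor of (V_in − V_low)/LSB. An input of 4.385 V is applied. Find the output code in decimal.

code 680

With 1024 levels over 6.6 V, one step is 6.445 mV.
(V_in − V_low)/LSB = (4.385 − 0) / 0.00644531 = 680.339.
So the output code is 680.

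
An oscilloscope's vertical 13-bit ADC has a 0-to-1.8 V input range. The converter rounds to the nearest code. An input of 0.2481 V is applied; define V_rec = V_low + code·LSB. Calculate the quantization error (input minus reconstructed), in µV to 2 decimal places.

LSB = 1.8/2^13 = 219.73 µV.
(0.2481 − 0)/0.000219727 = 1129.1307; round gives code 1129.
Reconstructed: 0.24807129 V.
Error = 0.2481 − 0.24807129 = 2.87109e-05 V = 28.71 µV.

28.71 µV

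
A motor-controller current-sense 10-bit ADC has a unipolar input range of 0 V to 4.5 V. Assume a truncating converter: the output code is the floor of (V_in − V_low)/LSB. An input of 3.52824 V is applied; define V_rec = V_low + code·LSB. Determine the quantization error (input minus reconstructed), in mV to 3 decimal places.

One LSB is 4.5 V / 1024 = 4.395 mV.
(V_in − V_low)/LSB = (3.52824 − 0)/0.00439453 = 802.8706 → code 802 (floor).
Reconstructed: 3.5244141 V.
Difference: 0.00382594 V → 3.826 mV.

3.826 mV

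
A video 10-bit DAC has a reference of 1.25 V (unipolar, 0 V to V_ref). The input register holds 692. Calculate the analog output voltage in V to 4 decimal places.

LSB = 1.25 V / 2^10 = 1.221 mV.
V_out = 0 + 692 × 0.0012207 V = 0.844727 V.

0.8447 V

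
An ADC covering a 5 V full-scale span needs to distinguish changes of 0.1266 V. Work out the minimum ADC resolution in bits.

6 bits

Number of steps required ≥ 5 V / 0.1266 V = 39.49.
Need 2^N ≥ 39.49; 2^5 = 32, 2^6 = 64.
Minimum N = 6.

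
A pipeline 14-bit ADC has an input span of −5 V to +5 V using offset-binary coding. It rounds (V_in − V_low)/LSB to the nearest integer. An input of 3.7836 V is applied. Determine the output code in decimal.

code 14391

With 16384 levels over 10 V, one step is 0.610 mV.
(V_in − V_low)/LSB = (3.7836 − (−5)) / 0.000610352 = 14391.050.
Round → code 14391.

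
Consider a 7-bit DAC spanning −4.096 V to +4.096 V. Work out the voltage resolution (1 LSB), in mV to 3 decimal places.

Full-scale span = 8.192 V.
LSB = 8.192 / 2^7 = 8.192 / 128 = 0.064 V = 64.000 mV.

64.000 mV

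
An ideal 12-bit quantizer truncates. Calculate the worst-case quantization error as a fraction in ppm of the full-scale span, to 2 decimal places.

244.14 ppm

Truncating → worst-case error = 1 LSB = V_FS/2^12, so 1e+06/4096 = 244.141 ppm of full scale.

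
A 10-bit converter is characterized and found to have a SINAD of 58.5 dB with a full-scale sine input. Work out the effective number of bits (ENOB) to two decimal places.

9.43 bits

ENOB = (SINAD − 1.76) / 6.02 = (58.5 − 1.76)/6.02 = 9.425.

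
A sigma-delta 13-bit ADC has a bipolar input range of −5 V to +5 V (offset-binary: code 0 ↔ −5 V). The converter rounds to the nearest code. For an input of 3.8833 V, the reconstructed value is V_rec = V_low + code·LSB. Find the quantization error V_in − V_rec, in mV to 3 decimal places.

0.243 mV

Step size: 10 V ÷ 2^13 = 1.221 mV.
(3.8833 − (−5))/0.0012207 = 7277.1994; round gives code 7277.
Code 7277 maps back to (−5) + 7277×0.0012207 V = 3.8830566 V.
Difference: 0.000243359 V → 0.243 mV.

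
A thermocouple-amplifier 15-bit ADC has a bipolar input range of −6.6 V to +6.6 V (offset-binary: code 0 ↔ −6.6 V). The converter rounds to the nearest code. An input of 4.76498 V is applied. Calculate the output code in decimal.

LSB = 13.2 V / 32768 = 402.83 µV.
(4.76498 − (−6.6)) / 0.000402832 = 28212.702 LSBs.
So the output code is 28213.

code 28213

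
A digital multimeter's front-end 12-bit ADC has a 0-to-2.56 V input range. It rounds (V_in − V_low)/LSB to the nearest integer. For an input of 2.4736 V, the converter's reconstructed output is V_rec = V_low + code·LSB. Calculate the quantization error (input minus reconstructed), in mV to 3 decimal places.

Step size: 2.56 V ÷ 2^12 = 0.625 mV.
Scaled input = 3957.7600 LSBs, so code = 3958.
Code 3958 maps back to 0 + 3958×0.000625 V = 2.47375 V.
V_in − V_rec = -0.00015 V = -0.150 mV.

-0.150 mV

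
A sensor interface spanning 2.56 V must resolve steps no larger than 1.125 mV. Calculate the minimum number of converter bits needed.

Number of steps required ≥ 2.56 V / 1.125 mV = 2275.56.
Need 2^N ≥ 2275.56; 2^11 = 2048, 2^12 = 4096.
Minimum N = 12.

12 bits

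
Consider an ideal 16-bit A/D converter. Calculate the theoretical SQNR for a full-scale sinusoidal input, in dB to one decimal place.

SNR ≈ 6.02·N + 1.76 dB = 6.02·16 + 1.76 = 98.08 dB.

98.1 dB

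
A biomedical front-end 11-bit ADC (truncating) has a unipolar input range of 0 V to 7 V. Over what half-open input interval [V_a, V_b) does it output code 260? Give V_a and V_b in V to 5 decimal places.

LSB = 7/2^11 = 3.418 mV.
V_a = V_low + 260·LSB = 0.888672 V; V_b = V_low + 261·LSB = 0.89209 V.

[0.88867 V, 0.89209 V)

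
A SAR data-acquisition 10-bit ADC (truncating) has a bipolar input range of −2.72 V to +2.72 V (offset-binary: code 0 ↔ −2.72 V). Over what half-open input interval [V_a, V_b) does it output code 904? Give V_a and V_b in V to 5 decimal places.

[2.08250 V, 2.08781 V)

LSB = 5.44/2^10 = 5.312 mV.
V_a = V_low + 904·LSB = 2.0825 V; V_b = V_low + 905·LSB = 2.08781 V.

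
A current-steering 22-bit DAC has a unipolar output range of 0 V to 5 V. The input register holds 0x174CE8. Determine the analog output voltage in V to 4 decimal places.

1.8203 V

LSB = 5 V / 2^22 = 1.19 µV.
Code 0x174CE8 = 1527016 decimal.
V_out = 0 + 1527016 × 1.19209e-06 V = 1.82034 V.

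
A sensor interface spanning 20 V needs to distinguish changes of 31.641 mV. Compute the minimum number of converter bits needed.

10 bits

Number of steps required ≥ 20 V / 31.641 mV = 632.09.
Need 2^N ≥ 632.09; 2^9 = 512, 2^10 = 1024.
Minimum N = 10.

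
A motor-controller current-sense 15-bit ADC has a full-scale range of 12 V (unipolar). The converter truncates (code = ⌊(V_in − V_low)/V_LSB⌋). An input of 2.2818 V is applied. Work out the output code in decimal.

code 6230

LSB = 12 V / 32768 = 366.21 µV.
(2.2818 − 0) / 0.000366211 = 6230.835 LSBs.
Floor → code 6230.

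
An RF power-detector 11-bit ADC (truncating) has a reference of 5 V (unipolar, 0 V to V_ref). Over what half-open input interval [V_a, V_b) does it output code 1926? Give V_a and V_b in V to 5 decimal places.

[4.70215 V, 4.70459 V)

LSB = 5/2^11 = 2.441 mV.
V_a = V_low + 1926·LSB = 4.70215 V; V_b = V_low + 1927·LSB = 4.70459 V.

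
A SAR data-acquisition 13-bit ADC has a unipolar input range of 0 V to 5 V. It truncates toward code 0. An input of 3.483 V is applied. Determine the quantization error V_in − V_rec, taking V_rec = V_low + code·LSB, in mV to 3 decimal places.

0.334 mV

Step size: 5 V ÷ 2^13 = 0.610 mV.
(V_in − V_low)/LSB = (3.483 − 0)/0.000610352 = 5706.5472 → code 5706 (floor).
Reconstructed: 3.482666 V.
Difference: 0.000333984 V → 0.334 mV.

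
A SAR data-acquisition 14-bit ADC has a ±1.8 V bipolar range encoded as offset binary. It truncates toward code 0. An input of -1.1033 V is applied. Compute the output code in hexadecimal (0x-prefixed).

code 0xC62 (decimal 3170)

Full-scale span = 3.6 V; LSB = 3.6/2^14 = 219.73 µV.
Input sits at 3170.759 steps above V_low.
Floor → code 3170.
In hexadecimal (0x-prefixed): 0xC62.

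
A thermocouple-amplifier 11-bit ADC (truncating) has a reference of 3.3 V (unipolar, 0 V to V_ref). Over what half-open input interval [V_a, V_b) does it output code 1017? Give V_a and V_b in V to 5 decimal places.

LSB = 3.3/2^11 = 1.611 mV.
V_a = V_low + 1017·LSB = 1.63872 V; V_b = V_low + 1018·LSB = 1.64033 V.

[1.63872 V, 1.64033 V)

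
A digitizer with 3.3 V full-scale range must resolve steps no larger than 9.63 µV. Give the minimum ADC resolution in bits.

Number of steps required ≥ 3.3 V / 9.63 µV = 342679.13.
Need 2^N ≥ 342679.13; 2^18 = 262144, 2^19 = 524288.
Minimum N = 19.

19 bits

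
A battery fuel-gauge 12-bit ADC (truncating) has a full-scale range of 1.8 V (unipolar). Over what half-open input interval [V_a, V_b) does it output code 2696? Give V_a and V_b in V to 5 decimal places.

LSB = 1.8/2^12 = 439.45 µV.
V_a = V_low + 2696·LSB = 1.18477 V; V_b = V_low + 2697·LSB = 1.18521 V.

[1.18477 V, 1.18521 V)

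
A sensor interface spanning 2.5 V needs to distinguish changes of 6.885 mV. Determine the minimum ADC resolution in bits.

Number of steps required ≥ 2.5 V / 6.885 mV = 363.11.
Need 2^N ≥ 363.11; 2^8 = 256, 2^9 = 512.
Minimum N = 9.

9 bits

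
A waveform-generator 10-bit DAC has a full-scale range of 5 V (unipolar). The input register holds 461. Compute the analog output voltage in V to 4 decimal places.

LSB = 5 V / 2^10 = 4.883 mV.
V_out = 0 + 461 × 0.00488281 V = 2.25098 V.

2.2510 V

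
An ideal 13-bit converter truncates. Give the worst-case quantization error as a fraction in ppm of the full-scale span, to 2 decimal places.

Truncating → worst-case error = 1 LSB = V_FS/2^13, so 1e+06/8192 = 122.07 ppm of full scale.

122.07 ppm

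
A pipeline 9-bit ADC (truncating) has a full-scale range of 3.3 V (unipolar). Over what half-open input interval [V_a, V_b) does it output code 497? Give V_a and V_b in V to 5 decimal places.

[3.20332 V, 3.20977 V)

LSB = 3.3/2^9 = 6.445 mV.
V_a = V_low + 497·LSB = 3.20332 V; V_b = V_low + 498·LSB = 3.20977 V.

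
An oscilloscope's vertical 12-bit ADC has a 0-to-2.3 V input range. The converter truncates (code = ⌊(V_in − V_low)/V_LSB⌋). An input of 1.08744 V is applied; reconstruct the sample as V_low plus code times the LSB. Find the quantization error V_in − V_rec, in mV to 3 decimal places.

0.331 mV

One LSB is 2.3 V / 4096 = 0.562 mV.
(1.08744 − 0)/0.000561523 = 1936.5888; ⌊·⌋ gives code 1936.
Code 1936 maps back to 0 + 1936×0.000561523 V = 1.0871094 V.
V_in − V_rec = 0.000330625 V = 0.331 mV.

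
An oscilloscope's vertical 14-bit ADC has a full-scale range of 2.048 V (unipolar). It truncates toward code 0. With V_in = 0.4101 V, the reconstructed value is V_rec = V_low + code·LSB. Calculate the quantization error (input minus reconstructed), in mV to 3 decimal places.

LSB = 2.048/2^14 = 125.00 µV.
Scaled input = 3280.8000 LSBs, so code = 3280.
V_rec = 0 + 3280·0.000125 = 0.41 V.
Difference: 0.0001 V → 0.100 mV.

0.100 mV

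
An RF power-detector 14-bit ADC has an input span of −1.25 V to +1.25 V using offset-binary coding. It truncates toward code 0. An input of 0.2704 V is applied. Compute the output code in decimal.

code 9964

Full-scale span = 2.5 V; LSB = 2.5/2^14 = 152.59 µV.
(V_in − V_low)/LSB = (0.2704 − (−1.25)) / 0.000152588 = 9964.093.
So the output code is 9964.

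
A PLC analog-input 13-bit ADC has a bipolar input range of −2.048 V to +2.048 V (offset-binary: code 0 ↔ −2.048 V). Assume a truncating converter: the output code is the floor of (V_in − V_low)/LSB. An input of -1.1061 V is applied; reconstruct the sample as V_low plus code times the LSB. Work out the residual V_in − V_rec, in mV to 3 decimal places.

LSB = 4.096/2^13 = 0.500 mV.
(-1.1061 − (−2.048))/0.0005 = 1883.8000; ⌊·⌋ gives code 1883.
Reconstructed: -1.1065 V.
Difference: 0.0004 V → 0.400 mV.

0.400 mV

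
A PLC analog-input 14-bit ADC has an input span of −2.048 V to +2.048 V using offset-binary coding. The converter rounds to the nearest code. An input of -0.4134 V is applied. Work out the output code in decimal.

LSB = 4.096 V / 16384 = 250.00 µV.
(-0.4134 − (−2.048)) / 0.00025 = 6538.400 LSBs.
Round → code 6538.

code 6538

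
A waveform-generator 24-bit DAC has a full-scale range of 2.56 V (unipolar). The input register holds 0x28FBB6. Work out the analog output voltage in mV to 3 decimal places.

LSB = 2.56 V / 2^24 = 0.15 µV.
Code 0x28FBB6 = 2685878 decimal.
V_out = 0 + 2685878 × 1.52588e-07 V = 0.409832 V.
= 409.832 mV.

409.832 mV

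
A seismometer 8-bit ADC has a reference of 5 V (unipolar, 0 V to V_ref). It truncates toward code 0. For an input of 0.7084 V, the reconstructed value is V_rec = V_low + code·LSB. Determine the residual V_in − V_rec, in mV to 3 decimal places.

One LSB is 5 V / 256 = 19.531 mV.
(0.7084 − 0)/0.0195312 = 36.2701; ⌊·⌋ gives code 36.
Code 36 maps back to 0 + 36×0.0195312 V = 0.703125 V.
Difference: 0.005275 V → 5.275 mV.

5.275 mV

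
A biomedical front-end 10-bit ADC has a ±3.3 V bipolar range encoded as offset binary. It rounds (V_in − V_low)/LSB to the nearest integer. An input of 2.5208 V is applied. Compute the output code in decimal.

code 903

With 1024 levels over 6.6 V, one step is 6.445 mV.
Input sits at 903.106 steps above V_low.
round(903.106) = 903.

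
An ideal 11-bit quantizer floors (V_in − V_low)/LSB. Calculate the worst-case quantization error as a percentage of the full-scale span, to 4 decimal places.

0.0488 %

Truncating → worst-case error = 1 LSB = V_FS/2^11, so 100/2048 = 0.0488281 % of full scale.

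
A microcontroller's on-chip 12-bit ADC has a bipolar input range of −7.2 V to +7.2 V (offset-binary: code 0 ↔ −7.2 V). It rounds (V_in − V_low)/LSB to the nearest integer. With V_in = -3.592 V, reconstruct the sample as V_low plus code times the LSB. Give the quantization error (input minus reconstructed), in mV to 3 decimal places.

0.969 mV

LSB = 14.4/2^12 = 3.516 mV.
(-3.592 − (−7.2))/0.00351563 = 1026.2756; round gives code 1026.
Code 1026 maps back to (−7.2) + 1026×0.00351563 V = -3.5929687 V.
Difference: 0.00096875 V → 0.969 mV.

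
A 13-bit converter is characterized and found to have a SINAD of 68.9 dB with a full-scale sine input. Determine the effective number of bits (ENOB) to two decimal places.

11.15 bits

ENOB = (SINAD − 1.76) / 6.02 = (68.9 − 1.76)/6.02 = 11.153.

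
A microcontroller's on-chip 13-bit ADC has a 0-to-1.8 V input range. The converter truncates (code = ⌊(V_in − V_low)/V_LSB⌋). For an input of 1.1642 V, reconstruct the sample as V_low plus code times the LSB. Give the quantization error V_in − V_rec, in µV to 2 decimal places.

88.67 µV

LSB = 1.8/2^13 = 219.73 µV.
(1.1642 − 0)/0.000219727 = 5298.4036; ⌊·⌋ gives code 5298.
V_rec = 0 + 5298·0.000219727 = 1.1641113 V.
Difference: 8.86719e-05 V → 88.67 µV.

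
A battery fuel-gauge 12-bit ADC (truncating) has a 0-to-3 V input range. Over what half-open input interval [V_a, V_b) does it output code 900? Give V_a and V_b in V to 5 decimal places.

[0.65918 V, 0.65991 V)

LSB = 3/2^12 = 0.732 mV.
V_a = V_low + 900·LSB = 0.65918 V; V_b = V_low + 901·LSB = 0.659912 V.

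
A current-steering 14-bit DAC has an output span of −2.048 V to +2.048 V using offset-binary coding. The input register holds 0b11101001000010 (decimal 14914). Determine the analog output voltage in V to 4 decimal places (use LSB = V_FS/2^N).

1.6805 V

LSB = 4.096 V / 2^14 = 250.00 µV.
Code 0b11101001000010 = 14914 decimal.
V_out = (−2.048) + 14914 × 0.00025 V = 1.6805 V.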